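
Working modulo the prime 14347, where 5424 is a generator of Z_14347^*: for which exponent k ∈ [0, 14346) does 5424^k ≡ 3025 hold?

4274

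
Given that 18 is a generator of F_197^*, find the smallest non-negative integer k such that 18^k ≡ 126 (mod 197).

Successive powers of 18 modulo 197:
  18^0=1  18^1=18  18^2=127  18^3=119  18^4=172  18^5=141
  18^6=174  18^7=177  18^8=34  18^9=21  18^10=181  18^11=106
  18^12=135  18^13=66  18^14=6  18^15=108  18^16=171  18^17=123
  18^18=47  18^19=58  18^20=59  18^21=77  18^22=7  18^23=126
So 18^23 ≡ 126 (mod 197), giving k = 23.

23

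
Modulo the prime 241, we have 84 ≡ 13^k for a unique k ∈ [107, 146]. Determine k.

109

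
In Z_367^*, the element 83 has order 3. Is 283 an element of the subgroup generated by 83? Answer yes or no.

yes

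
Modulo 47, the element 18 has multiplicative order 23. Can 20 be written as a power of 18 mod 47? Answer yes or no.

no

⟨18⟩ has order 23; its elements mod 47 are {1, 2, 3, 4, 6, 7, 8, 9, 12, 14, 16, 17, 18, 21, 24, 25, 27, 28, 32, 34, 36, 37, 42}.
20 is not in this set.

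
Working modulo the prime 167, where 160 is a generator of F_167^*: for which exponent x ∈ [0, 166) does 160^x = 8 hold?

Baby-step giant-step with m = ceil(sqrt(166)) = 13.
Baby table (160^j mod 167 for j=0..12):
  0:1  1:160  2:49  3:158  4:63  5:60  6:81  7:101
  8:128  9:106  10:93  11:17  12:48
Giant step factor: 160^(-13) ≡ 83 (mod 167).
Scan 8·83^i mod 167 for i = 0, 1, …:
  i=0: 8   i=1: 163   i=2: 2   i=3: 166
  i=4: 84   i=5: 125   i=6: 21   i=7: 73
  i=8: 47   i=9: 60
Match at i=9, j=5: x = 9·13 + 5 = 122.

122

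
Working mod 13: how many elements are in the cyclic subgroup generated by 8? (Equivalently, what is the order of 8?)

The order of 8 must divide p − 1 = 12 = 2^2 · 3.
Divisors: 1, 2, 3, 4, 6, 12.
Check each in increasing order: 8^1 ≡ 8;  8^2 ≡ 12;  8^3 ≡ 5;  8^4 ≡ 1.
Smallest exponent giving 1 is 4.

4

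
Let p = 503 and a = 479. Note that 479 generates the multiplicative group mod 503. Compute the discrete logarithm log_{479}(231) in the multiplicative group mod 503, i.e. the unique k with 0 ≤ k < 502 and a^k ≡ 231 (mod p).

Baby-step giant-step with m = ceil(sqrt(502)) = 23.
Baby table (479^j mod 503 for j=0..22):
  0:1  1:479  2:73  3:260  4:299  5:369  6:198  7:278
  8:370  9:174  10:351  11:127  12:473  13:217  14:325  15:248
  16:84  17:499  18:96  19:211  20:469  21:313  22:33
Giant step factor: 479^(-23) ≡ 228 (mod 503).
Scan 231·228^i mod 503 for i = 0, 1, …:
  i=0: 231   i=1: 356   i=2: 185   i=3: 431
  i=4: 183   i=5: 478   i=6: 336   i=7: 152
  i=8: 452   i=9: 444     …   i=17: 209
  i=18: 370
Match at i=18, j=8: k = 18·23 + 8 = 422.

422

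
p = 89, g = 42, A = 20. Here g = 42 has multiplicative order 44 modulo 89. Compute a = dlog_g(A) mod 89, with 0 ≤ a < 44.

19

Baby-step giant-step with m = ceil(sqrt(44)) = 7.
Baby table (42^j mod 89 for j=0..6):
  0:1  1:42  2:73  3:40  4:78  5:72  6:87
Giant step factor: 42^(-7) ≡ 18 (mod 89).
Scan 20·18^i mod 89 for i = 0, 1, …:
  i=0: 20   i=1: 4   i=2: 72
Match at i=2, j=5: a = 2·7 + 5 = 19.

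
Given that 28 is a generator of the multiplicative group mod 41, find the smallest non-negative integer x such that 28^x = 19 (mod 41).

19

Successive powers of 28 modulo 41:
  28^0=1  28^1=28  28^2=5  28^3=17  28^4=25  28^5=3
  28^6=2  28^7=15  28^8=10  28^9=34  28^10=9  28^11=6
  28^12=4  28^13=30  28^14=20  28^15=27  28^16=18  28^17=12
  28^18=8  28^19=19
So 28^19 ≡ 19 (mod 41), giving x = 19.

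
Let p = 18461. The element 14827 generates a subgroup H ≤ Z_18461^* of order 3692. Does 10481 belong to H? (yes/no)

no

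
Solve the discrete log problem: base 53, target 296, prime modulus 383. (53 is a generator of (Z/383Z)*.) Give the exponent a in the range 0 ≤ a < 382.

289

Baby-step giant-step with m = ceil(sqrt(382)) = 20.
Baby table (53^j mod 383 for j=0..19):
  0:1  1:53  2:128  3:273  4:298  5:91  6:227  7:158
  8:331  9:308  10:238  11:358  12:207  13:247  14:69  15:210
  16:23  17:70  18:263  19:151
Giant step factor: 53^(-20) ≡ 67 (mod 383).
Scan 296·67^i mod 383 for i = 0, 1, …:
  i=0: 296   i=1: 299   i=2: 117   i=3: 179
  i=4: 120   i=5: 380   i=6: 182   i=7: 321
  i=8: 59   i=9: 123     …   i=13: 319
  i=14: 308
Match at i=14, j=9: a = 14·20 + 9 = 289.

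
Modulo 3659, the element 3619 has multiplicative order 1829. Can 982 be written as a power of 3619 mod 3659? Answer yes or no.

982 ∈ ⟨3619⟩ iff 982^1829 ≡ 1 (mod 3659), since |⟨3619⟩| = 1829.
982^1829 mod 3659 = 3658.
Since 3658 ≠ 1, 982 does not lie in the subgroup.

no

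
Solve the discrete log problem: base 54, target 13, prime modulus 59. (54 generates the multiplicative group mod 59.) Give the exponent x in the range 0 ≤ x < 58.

Baby-step giant-step with m = ceil(sqrt(58)) = 8.
Baby table (54^j mod 59 for j=0..7):
  0:1  1:54  2:25  3:52  4:35  5:2  6:49  7:50
Giant step factor: 54^(-8) ≡ 21 (mod 59).
Scan 13·21^i mod 59 for i = 0, 1, …:
  i=0: 13   i=1: 37   i=2: 10   i=3: 33
  i=4: 44   i=5: 39   i=6: 52
Match at i=6, j=3: x = 6·8 + 3 = 51.

51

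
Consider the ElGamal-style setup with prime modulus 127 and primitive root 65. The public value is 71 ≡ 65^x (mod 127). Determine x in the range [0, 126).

124

Baby-step giant-step with m = ceil(sqrt(126)) = 12.
Baby table (65^j mod 127 for j=0..11):
  0:1  1:65  2:34  3:51  4:13  5:83  6:61  7:28
  8:42  9:63  10:31  11:110
Giant step factor: 65^(-12) ≡ 117 (mod 127).
Scan 71·117^i mod 127 for i = 0, 1, …:
  i=0: 71   i=1: 52   i=2: 115   i=3: 120
  i=4: 70   i=5: 62   i=6: 15   i=7: 104
  i=8: 103   i=9: 113   i=10: 13
Match at i=10, j=4: x = 10·12 + 4 = 124.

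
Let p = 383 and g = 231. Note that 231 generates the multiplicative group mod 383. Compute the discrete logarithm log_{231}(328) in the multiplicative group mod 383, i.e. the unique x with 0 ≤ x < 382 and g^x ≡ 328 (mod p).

323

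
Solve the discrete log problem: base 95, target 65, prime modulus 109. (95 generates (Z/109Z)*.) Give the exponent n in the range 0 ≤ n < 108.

41

Baby-step giant-step with m = ceil(sqrt(108)) = 11.
Baby table (95^j mod 109 for j=0..10):
  0:1  1:95  2:87  3:90  4:48  5:91  6:34  7:69
  8:15  9:8  10:106
Giant step factor: 95^(-11) ≡ 13 (mod 109).
Scan 65·13^i mod 109 for i = 0, 1, …:
  i=0: 65   i=1: 82   i=2: 85   i=3: 15
Match at i=3, j=8: n = 3·11 + 8 = 41.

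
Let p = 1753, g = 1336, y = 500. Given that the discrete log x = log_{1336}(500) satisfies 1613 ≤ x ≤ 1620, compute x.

1617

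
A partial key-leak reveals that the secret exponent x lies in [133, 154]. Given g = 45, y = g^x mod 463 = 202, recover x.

139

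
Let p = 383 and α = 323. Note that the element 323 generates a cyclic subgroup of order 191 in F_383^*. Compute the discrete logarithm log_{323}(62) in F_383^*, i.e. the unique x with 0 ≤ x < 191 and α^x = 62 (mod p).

50

Baby-step giant-step with m = ceil(sqrt(191)) = 14.
Baby table (323^j mod 383 for j=0..13):
  0:1  1:323  2:153  3:12  4:46  5:304  6:144  7:169
  8:201  9:196  10:113  11:114  12:54  13:207
Giant step factor: 323^(-14) ≡ 7 (mod 383).
Scan 62·7^i mod 383 for i = 0, 1, …:
  i=0: 62   i=1: 51   i=2: 357   i=3: 201
Match at i=3, j=8: x = 3·14 + 8 = 50.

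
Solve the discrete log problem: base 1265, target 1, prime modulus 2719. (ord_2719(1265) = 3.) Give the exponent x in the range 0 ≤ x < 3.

0

Successive powers of 1265 modulo 2719:
  1265^0=1
So 1265^0 ≡ 1 (mod 2719), giving x = 0.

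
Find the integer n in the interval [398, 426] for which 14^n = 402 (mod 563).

Compute 14^398 mod 563 = 81, then multiply by 14 repeatedly:
  14^398=81  14^399=8  14^400=112  14^401=442  14^402=558
  14^403=493  14^404=146  14^405=355  14^406=466  14^407=331
  14^408=130  14^409=131  14^410=145  14^411=341  14^412=270
  14^413=402
Found 402 at exponent 413.

413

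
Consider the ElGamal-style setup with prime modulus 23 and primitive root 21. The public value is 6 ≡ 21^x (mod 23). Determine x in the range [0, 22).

Successive powers of 21 modulo 23:
  21^0=1  21^1=21  21^2=4  21^3=15  21^4=16  21^5=14
  21^6=18  21^7=10  21^8=3  21^9=17  21^10=12  21^11=22
  21^12=2  21^13=19  21^14=8  21^15=7  21^16=9  21^17=5
  21^18=13  21^19=20  21^20=6
So 21^20 ≡ 6 (mod 23), giving x = 20.

20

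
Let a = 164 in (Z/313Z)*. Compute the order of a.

312

The order of 164 must divide p − 1 = 312 = 2^3 · 3 · 13.
Divisors: 1, 2, 3, 4, 6, 8, 12, 13, 24, 26, 39, 52, 78, 104, 156, 312.
Check each in increasing order: 164^1 ≡ 164;  164^2 ≡ 291;  164^3 ≡ 148;  164^4 ≡ 171;  164^6 ≡ 307;  164^8 ≡ 132;  164^12 ≡ 36;  164^13 ≡ 270;  164^24 ≡ 44;  164^26 ≡ 284;  164^39 ≡ 308;  164^52 ≡ 215;  164^78 ≡ 25;  164^104 ≡ 214;  164^156 ≡ 312;  164^312 ≡ 1.
Smallest exponent giving 1 is 312.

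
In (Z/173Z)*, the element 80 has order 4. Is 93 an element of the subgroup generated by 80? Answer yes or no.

yes

⟨80⟩ has order 4; its elements mod 173 are {1, 80, 93, 172}.
93 is in this set.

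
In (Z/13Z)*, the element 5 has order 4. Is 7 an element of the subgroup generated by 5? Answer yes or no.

7 ∈ ⟨5⟩ iff 7^4 ≡ 1 (mod 13), since |⟨5⟩| = 4.
7^4 mod 13 = 9.
Since 9 ≠ 1, 7 does not lie in the subgroup.

no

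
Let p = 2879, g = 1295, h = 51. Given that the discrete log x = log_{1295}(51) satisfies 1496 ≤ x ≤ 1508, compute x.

1497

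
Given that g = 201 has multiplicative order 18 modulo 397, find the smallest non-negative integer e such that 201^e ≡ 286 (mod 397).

Successive powers of 201 modulo 397:
  201^0=1  201^1=201  201^2=304  201^3=363  201^4=312  201^5=383
  201^6=362  201^7=111  201^8=79  201^9=396  201^10=196  201^11=93
  201^12=34  201^13=85  201^14=14  201^15=35  201^16=286
So 201^16 ≡ 286 (mod 397), giving e = 16.

16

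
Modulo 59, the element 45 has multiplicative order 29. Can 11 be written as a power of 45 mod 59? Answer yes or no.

no

11 ∈ ⟨45⟩ iff 11^29 ≡ 1 (mod 59), since |⟨45⟩| = 29.
11^29 mod 59 = 58.
Since 58 ≠ 1, 11 does not lie in the subgroup.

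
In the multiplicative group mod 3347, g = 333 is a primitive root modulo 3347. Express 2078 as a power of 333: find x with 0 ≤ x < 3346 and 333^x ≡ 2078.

Baby-step giant-step with m = ceil(sqrt(3346)) = 58.
Baby table (333^j mod 3347 for j=0..57):
  0:1  1:333  2:438  3:1933  4:1065  5:3210  6:1237  7:240
  8:2939  9:1363  10:2034  11:1228  12:590  13:2344  14:701  15:2490
  16:2461  17:2845  18:184  19:1026  20:264  21:890  22:1834  23:1568
  24:12  25:649  26:1909  27:3114  28:2739  29:1703  30:1456  31:2880
  32:1798  33:2968  34:979  35:1348  36:386  37:1352  38:1718  39:3104
  40:2756  41:670  42:2208  43:2271  44:3168  45:639  46:1926  47:2081
  48:144  49:1094  50:2826  51:551  52:2745  53:354  54:737  55:1090
  56:1494  57:2146
Giant step factor: 333^(-58) ≡ 1149 (mod 3347).
Scan 2078·1149^i mod 3347 for i = 0, 1, …:
  i=0: 2078   i=1: 1211   i=2: 2434   i=3: 1921
  i=4: 1556   i=5: 546   i=6: 1465   i=7: 3091
  i=8: 392   i=9: 1910     …   i=47: 1825
  i=48: 1703
Match at i=48, j=29: x = 48·58 + 29 = 2813.

2813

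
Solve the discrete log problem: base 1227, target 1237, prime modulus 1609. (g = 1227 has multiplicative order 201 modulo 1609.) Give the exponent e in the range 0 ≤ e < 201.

116

Baby-step giant-step with m = ceil(sqrt(201)) = 15.
Baby table (1227^j mod 1609 for j=0..14):
  0:1  1:1227  2:1114  3:837  4:457  5:807  6:654  7:1176
  8:1288  9:338  10:1213  11:26  12:1331  13:2  14:845
Giant step factor: 1227^(-15) ≡ 811 (mod 1609).
Scan 1237·811^i mod 1609 for i = 0, 1, …:
  i=0: 1237   i=1: 800   i=2: 373   i=3: 11
  i=4: 876   i=5: 867   i=6: 4   i=7: 26
Match at i=7, j=11: e = 7·15 + 11 = 116.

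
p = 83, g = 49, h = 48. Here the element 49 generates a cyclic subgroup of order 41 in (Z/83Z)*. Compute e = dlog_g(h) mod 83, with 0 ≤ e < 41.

15

Successive powers of 49 modulo 83:
  49^0=1  49^1=49  49^2=77  49^3=38  49^4=36  49^5=21
  49^6=33  49^7=40  49^8=51  49^9=9  49^10=26  49^11=29
  49^12=10  49^13=75  49^14=23  49^15=48
So 49^15 ≡ 48 (mod 83), giving e = 15.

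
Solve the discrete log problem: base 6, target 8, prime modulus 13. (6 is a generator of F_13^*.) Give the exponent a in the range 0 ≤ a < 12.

3

Successive powers of 6 modulo 13:
  6^0=1  6^1=6  6^2=10  6^3=8
So 6^3 ≡ 8 (mod 13), giving a = 3.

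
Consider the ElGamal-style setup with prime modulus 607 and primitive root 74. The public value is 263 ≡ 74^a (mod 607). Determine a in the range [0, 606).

Baby-step giant-step with m = ceil(sqrt(606)) = 25.
Baby table (74^j mod 607 for j=0..24):
  0:1  1:74  2:13  3:355  4:169  5:366  6:376  7:509
  8:32  9:547  10:416  11:434  12:552  13:179  14:499  15:506
  16:417  17:508  18:565  19:534  20:61  21:265  22:186  23:410
  24:597
Giant step factor: 74^(-25) ≡ 429 (mod 607).
Scan 263·429^i mod 607 for i = 0, 1, …:
  i=0: 263   i=1: 532   i=2: 603   i=3: 105
  i=4: 127   i=5: 460   i=6: 65   i=7: 570
  i=8: 516   i=9: 416
Match at i=9, j=10: a = 9·25 + 10 = 235.

235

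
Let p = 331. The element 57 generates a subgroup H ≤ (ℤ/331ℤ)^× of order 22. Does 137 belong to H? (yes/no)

no

137 ∈ ⟨57⟩ iff 137^22 ≡ 1 (mod 331), since |⟨57⟩| = 22.
137^22 mod 331 = 256.
Since 256 ≠ 1, 137 does not lie in the subgroup.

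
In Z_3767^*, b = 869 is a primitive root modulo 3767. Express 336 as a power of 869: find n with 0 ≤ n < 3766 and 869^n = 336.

1857

Baby-step giant-step with m = ceil(sqrt(3766)) = 62.
Baby table (869^j mod 3767 for j=0..61):
  0:1  1:869  2:1761  3:907  4:880  5:19  6:1443  7:3323
  8:2165  9:1652  10:361  11:1048  12:2865  13:3465  14:1252  15:3092
  16:1077  17:1697  18:1796  19:1186  20:2243  21:1628  22:2107  23:221
  24:3699  25:1180  26:796  27:2363  28:432  29:2475  30:3585  31:56
  32:3460  33:674  34:1821  35:309  36:1064  37:1701  38:1505  39:696
  40:2104  41:1381  42:2183  43:2226  44:1923  45:2306  46:3637  47:40
  48:857  49:2634  50:2377  51:1297  52:760  53:1215  54:1075  55:3726
  56:2041  57:3139  58:483  59:1590  60:2988  61:1109
Giant step factor: 869^(-62) ≡ 991 (mod 3767).
Scan 336·991^i mod 3767 for i = 0, 1, …:
  i=0: 336   i=1: 1480   i=2: 1317   i=3: 1765
  i=4: 1227   i=5: 2983   i=6: 2825   i=7: 694
  i=8: 2160   i=9: 904     …   i=28: 2499
  i=29: 1590
Match at i=29, j=59: n = 29·62 + 59 = 1857.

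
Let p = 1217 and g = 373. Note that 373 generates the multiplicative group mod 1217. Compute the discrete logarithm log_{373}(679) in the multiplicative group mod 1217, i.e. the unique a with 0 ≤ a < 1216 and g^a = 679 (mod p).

821

Baby-step giant-step with m = ceil(sqrt(1216)) = 35.
Baby table (373^j mod 1217 for j=0..34):
  0:1  1:373  2:391  3:1020  4:756  5:861  6:1082  7:759
  8:763  9:1038  10:168  11:597  12:1187  13:980  14:440  15:1042
  16:443  17:944  18:399  19:353  20:233  21:502  22:1045  23:345
  24:900  25:1025  26:187  27:382  28:97  29:888  30:200  31:363
  32:312  33:761  34:292
Giant step factor: 373^(-35) ≡ 553 (mod 1217).
Scan 679·553^i mod 1217 for i = 0, 1, …:
  i=0: 679   i=1: 651   i=2: 988   i=3: 1148
  i=4: 787   i=5: 742   i=6: 197   i=7: 628
  i=8: 439   i=9: 584     …   i=22: 606
  i=23: 443
Match at i=23, j=16: a = 23·35 + 16 = 821.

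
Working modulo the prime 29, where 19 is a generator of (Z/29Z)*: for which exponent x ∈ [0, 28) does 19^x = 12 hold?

Successive powers of 19 modulo 29:
  19^0=1  19^1=19  19^2=13  19^3=15  19^4=24  19^5=21
  19^6=22  19^7=12
So 19^7 ≡ 12 (mod 29), giving x = 7.

7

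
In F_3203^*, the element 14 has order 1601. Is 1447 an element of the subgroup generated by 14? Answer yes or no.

1447 ∈ ⟨14⟩ iff 1447^1601 ≡ 1 (mod 3203), since |⟨14⟩| = 1601.
1447^1601 mod 3203 = 1.
Since 1 = 1, 1447 lies in the subgroup.

yes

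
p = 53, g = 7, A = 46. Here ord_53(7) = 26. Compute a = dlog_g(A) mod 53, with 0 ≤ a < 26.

Successive powers of 7 modulo 53:
  7^0=1  7^1=7  7^2=49  7^3=25  7^4=16  7^5=6
  7^6=42  7^7=29  7^8=44  7^9=43  7^10=36  7^11=40
  7^12=15  7^13=52  7^14=46
So 7^14 ≡ 46 (mod 53), giving a = 14.

14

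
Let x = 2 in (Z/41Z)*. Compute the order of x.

The order of 2 must divide p − 1 = 40 = 2^3 · 5.
Divisors: 1, 2, 4, 5, 8, 10, 20, 40.
Check each in increasing order: 2^1 ≡ 2;  2^2 ≡ 4;  2^4 ≡ 16;  2^5 ≡ 32;  2^8 ≡ 10;  2^10 ≡ 40;  2^20 ≡ 1.
Smallest exponent giving 1 is 20.

20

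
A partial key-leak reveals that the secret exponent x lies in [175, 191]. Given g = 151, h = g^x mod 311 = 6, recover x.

Compute 151^175 mod 311 = 287, then multiply by 151 repeatedly:
  151^175=287  151^176=108  151^177=136  151^178=10  151^179=266
  151^180=47  151^181=255  151^182=252  151^183=110  151^184=127
  151^185=206  151^186=6
Found 6 at exponent 186.

186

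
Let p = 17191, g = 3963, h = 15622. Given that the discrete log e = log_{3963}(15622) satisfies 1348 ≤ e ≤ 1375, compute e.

1350

Compute 3963^1348 mod 17191 = 13722, then multiply by 3963 repeatedly:
  3963^1348=13722  3963^1349=5153  3963^1350=15622
Found 15622 at exponent 1350.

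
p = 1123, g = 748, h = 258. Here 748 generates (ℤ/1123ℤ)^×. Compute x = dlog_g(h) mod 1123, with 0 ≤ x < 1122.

72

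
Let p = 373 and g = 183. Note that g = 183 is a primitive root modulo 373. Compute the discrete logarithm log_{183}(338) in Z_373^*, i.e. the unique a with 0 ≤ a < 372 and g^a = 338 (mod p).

Baby-step giant-step with m = ceil(sqrt(372)) = 20.
Baby table (183^j mod 373 for j=0..19):
  0:1  1:183  2:292  3:97  4:220  5:349  6:84  7:79
  8:283  9:315  10:203  11:222  12:342  13:295  14:273  15:350
  16:267  17:371  18:7  19:162
Giant step factor: 183^(-20) ≡ 348 (mod 373).
Scan 338·348^i mod 373 for i = 0, 1, …:
  i=0: 338   i=1: 129   i=2: 132   i=3: 57
  i=4: 67   i=5: 190   i=6: 99   i=7: 136
  i=8: 330   i=9: 329     …   i=13: 340
  i=14: 79
Match at i=14, j=7: a = 14·20 + 7 = 287.

287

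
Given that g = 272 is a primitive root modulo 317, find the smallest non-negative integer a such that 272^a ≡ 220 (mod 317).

Baby-step giant-step with m = ceil(sqrt(316)) = 18.
Baby table (272^j mod 317 for j=0..17):
  0:1  1:272  2:123  3:171  4:230  5:111  6:77  7:22
  8:278  9:170  10:275  11:305  12:223  13:109  14:167  15:93
  16:253  17:27
Giant step factor: 272^(-18) ≡ 6 (mod 317).
Scan 220·6^i mod 317 for i = 0, 1, …:
  i=0: 220   i=1: 52   i=2: 312   i=3: 287
  i=4: 137   i=5: 188   i=6: 177   i=7: 111
Match at i=7, j=5: a = 7·18 + 5 = 131.

131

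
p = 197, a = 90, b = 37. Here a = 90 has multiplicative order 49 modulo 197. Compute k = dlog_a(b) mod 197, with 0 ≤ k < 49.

Baby-step giant-step with m = ceil(sqrt(49)) = 7.
Baby table (90^j mod 197 for j=0..6):
  0:1  1:90  2:23  3:100  4:135  5:133  6:150
Giant step factor: 90^(-7) ≡ 36 (mod 197).
Scan 37·36^i mod 197 for i = 0, 1, …:
  i=0: 37   i=1: 150
Match at i=1, j=6: k = 1·7 + 6 = 13.

13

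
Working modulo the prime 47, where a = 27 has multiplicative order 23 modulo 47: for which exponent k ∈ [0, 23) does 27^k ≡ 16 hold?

15

Successive powers of 27 modulo 47:
  27^0=1  27^1=27  27^2=24  27^3=37  27^4=12  27^5=42
  27^6=6  27^7=21  27^8=3  27^9=34  27^10=25  27^11=17
  27^12=36  27^13=32  27^14=18  27^15=16
So 27^15 ≡ 16 (mod 47), giving k = 15.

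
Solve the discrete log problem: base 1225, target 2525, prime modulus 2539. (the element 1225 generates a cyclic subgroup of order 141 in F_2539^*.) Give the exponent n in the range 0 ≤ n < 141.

61

Baby-step giant-step with m = ceil(sqrt(141)) = 12.
Baby table (1225^j mod 2539 for j=0..11):
  0:1  1:1225  2:76  3:1696  4:698  5:1946  6:2268  7:634
  8:2255  9:2482  10:1267  11:746
Giant step factor: 1225^(-12) ≡ 2392 (mod 2539).
Scan 2525·2392^i mod 2539 for i = 0, 1, …:
  i=0: 2525   i=1: 2058   i=2: 2154   i=3: 737
  i=4: 838   i=5: 1225
Match at i=5, j=1: n = 5·12 + 1 = 61.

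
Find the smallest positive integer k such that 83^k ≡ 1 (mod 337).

336

The order of 83 must divide p − 1 = 336 = 2^4 · 3 · 7.
Divisors: 1, 2, 3, 4, 6, 7, 8, 12, 14, 16, 21, 24, 28, 42, 48, 56, 84, 112, 168, 336.
Check each in increasing order: 83^1 ≡ 83;  83^2 ≡ 149;  83^3 ≡ 235;  83^4 ≡ 296;  83^6 ≡ 294;  83^7 ≡ 138;  83^8 ≡ 333;  83^12 ≡ 164;  83^14 ≡ 172;  83^16 ≡ 16;  83^21 ≡ 146;  83^24 ≡ 273;  83^28 ≡ 265;  83^42 ≡ 85;  83^48 ≡ 52;  83^56 ≡ 129;  83^84 ≡ 148;  83^112 ≡ 128;  83^168 ≡ 336;  83^336 ≡ 1.
Smallest exponent giving 1 is 336.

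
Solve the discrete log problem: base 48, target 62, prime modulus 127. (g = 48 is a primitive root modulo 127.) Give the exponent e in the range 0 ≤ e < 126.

10

Baby-step giant-step with m = ceil(sqrt(126)) = 12.
Baby table (48^j mod 127 for j=0..11):
  0:1  1:48  2:18  3:102  4:70  5:58  6:117  7:28
  8:74  9:123  10:62  11:55
Giant step factor: 48^(-12) ≡ 47 (mod 127).
Scan 62·47^i mod 127 for i = 0, 1, …:
  i=0: 62
Match at i=0, j=10: e = 0·12 + 10 = 10.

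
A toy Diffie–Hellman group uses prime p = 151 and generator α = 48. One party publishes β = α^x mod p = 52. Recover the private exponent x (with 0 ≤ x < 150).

121

Baby-step giant-step with m = ceil(sqrt(150)) = 13.
Baby table (48^j mod 151 for j=0..12):
  0:1  1:48  2:39  3:60  4:11  5:75  6:127  7:56
  8:121  9:70  10:38  11:12  12:123
Giant step factor: 48^(-13) ≡ 141 (mod 151).
Scan 52·141^i mod 151 for i = 0, 1, …:
  i=0: 52   i=1: 84   i=2: 66   i=3: 95
  i=4: 107   i=5: 138   i=6: 130   i=7: 59
  i=8: 14   i=9: 11
Match at i=9, j=4: x = 9·13 + 4 = 121.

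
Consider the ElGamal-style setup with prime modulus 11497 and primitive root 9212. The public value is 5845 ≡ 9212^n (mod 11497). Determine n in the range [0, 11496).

162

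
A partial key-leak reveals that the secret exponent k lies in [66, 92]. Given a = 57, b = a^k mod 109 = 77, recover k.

Compute 57^66 mod 109 = 93, then multiply by 57 repeatedly:
  57^66=93  57^67=69  57^68=9  57^69=77
Found 77 at exponent 69.

69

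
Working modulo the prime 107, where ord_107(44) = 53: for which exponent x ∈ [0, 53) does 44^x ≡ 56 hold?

24

Successive powers of 44 modulo 107:
  44^0=1  44^1=44  44^2=10  44^3=12  44^4=100  44^5=13
  44^6=37  44^7=23  44^8=49  44^9=16  44^10=62  44^11=53
  44^12=85  44^13=102  44^14=101  44^15=57  44^16=47  44^17=35
  44^18=42  44^19=29  44^20=99  44^21=76  44^22=27  44^23=11
  44^24=56
So 44^24 ≡ 56 (mod 107), giving x = 24.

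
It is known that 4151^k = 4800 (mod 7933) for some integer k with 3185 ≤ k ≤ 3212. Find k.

3194

Compute 4151^3185 mod 7933 = 3482, then multiply by 4151 repeatedly:
  4151^3185=3482  4151^3186=7789  4151^3187=5164  4151^3188=798  4151^3189=4437
  4151^3190=5494  4151^3191=6152  4151^3192=625  4151^3193=284  4151^3194=4800
Found 4800 at exponent 3194.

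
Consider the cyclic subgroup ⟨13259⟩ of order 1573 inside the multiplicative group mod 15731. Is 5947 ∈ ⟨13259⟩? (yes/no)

5947 ∈ ⟨13259⟩ iff 5947^1573 ≡ 1 (mod 15731), since |⟨13259⟩| = 1573.
5947^1573 mod 15731 = 1.
Since 1 = 1, 5947 lies in the subgroup.

yes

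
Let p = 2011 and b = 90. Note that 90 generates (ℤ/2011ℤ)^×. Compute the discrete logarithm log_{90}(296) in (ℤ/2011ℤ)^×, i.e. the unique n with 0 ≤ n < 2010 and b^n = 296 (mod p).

1970

Baby-step giant-step with m = ceil(sqrt(2010)) = 45.
Baby table (90^j mod 2011 for j=0..44):
  0:1  1:90  2:56  3:1018  4:1125  5:700  6:659  7:991
  8:706  9:1199  10:1327  11:781  12:1916  13:1505  14:713  15:1829
  16:1719  17:1874  18:1747  19:372  20:1304  21:722  22:628  23:212
  24:981  25:1817  26:639  27:1202  28:1597  29:949  30:948  31:858
  32:802  33:1795  34:670  35:1981  36:1322  37:331  38:1636  39:437
  40:1121  41:340  42:435  43:941  44:228
Giant step factor: 90^(-45) ≡ 1908 (mod 2011).
Scan 296·1908^i mod 2011 for i = 0, 1, …:
  i=0: 296   i=1: 1688   i=2: 1093   i=3: 37
  i=4: 211   i=5: 388   i=6: 256   i=7: 1786
  i=8: 1054   i=9: 32     …   i=42: 1777
  i=43: 1981
Match at i=43, j=35: n = 43·45 + 35 = 1970.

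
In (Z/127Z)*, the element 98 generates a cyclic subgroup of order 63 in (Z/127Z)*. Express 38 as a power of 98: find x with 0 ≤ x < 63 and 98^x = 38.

51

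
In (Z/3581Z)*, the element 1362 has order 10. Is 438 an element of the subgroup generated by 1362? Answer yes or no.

no

⟨1362⟩ has order 10; its elements mod 3581 are {1, 86, 234, 1041, 1362, 2219, 2540, 3347, 3495, 3580}.
438 is not in this set.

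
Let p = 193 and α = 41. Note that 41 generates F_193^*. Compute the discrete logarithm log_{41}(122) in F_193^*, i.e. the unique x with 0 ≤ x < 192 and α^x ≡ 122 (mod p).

87

Baby-step giant-step with m = ceil(sqrt(192)) = 14.
Baby table (41^j mod 193 for j=0..13):
  0:1  1:41  2:137  3:20  4:48  5:38  6:14  7:188
  8:181  9:87  10:93  11:146  12:3  13:123
Giant step factor: 41^(-14) ≡ 139 (mod 193).
Scan 122·139^i mod 193 for i = 0, 1, …:
  i=0: 122   i=1: 167   i=2: 53   i=3: 33
  i=4: 148   i=5: 114   i=6: 20
Match at i=6, j=3: x = 6·14 + 3 = 87.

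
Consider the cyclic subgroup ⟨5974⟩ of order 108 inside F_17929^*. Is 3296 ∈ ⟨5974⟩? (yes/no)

no

3296 ∈ ⟨5974⟩ iff 3296^108 ≡ 1 (mod 17929), since |⟨5974⟩| = 108.
3296^108 mod 17929 = 216.
Since 216 ≠ 1, 3296 does not lie in the subgroup.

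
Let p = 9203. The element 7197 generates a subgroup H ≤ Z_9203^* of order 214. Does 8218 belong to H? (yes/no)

no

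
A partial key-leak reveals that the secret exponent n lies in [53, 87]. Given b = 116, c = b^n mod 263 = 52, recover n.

84

Compute 116^53 mod 263 = 135, then multiply by 116 repeatedly:
  116^53=135  116^54=143  116^55=19  116^56=100  116^57=28
  116^58=92  116^59=152  116^60=11  116^61=224  116^62=210
  116^63=164  116^64=88  116^65=214  116^66=102  116^67=260
  116^68=178  116^69=134  116^70=27  116^71=239  116^72=109
  116^73=20  116^74=216  116^75=71  116^76=83  116^77=160
  116^78=150  116^79=42  116^80=138  116^81=228  116^82=148
  116^83=73  116^84=52
Found 52 at exponent 84.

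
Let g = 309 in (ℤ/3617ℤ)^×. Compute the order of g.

The order of 309 must divide p − 1 = 3616 = 2^5 · 113.
Divisors: 1, 2, 4, 8, 16, 32, 113, 226, 452, 904, 1808, 3616.
Check each in increasing order: 309^1 ≡ 309;  309^2 ≡ 1439;  309^4 ≡ 1797;  309^8 ≡ 2845;  309^16 ≡ 2796;  309^32 ≡ 1279;  309^113 ≡ 3591;  309^226 ≡ 676;  309^452 ≡ 1234;  309^904 ≡ 3616;  309^1808 ≡ 1.
Smallest exponent giving 1 is 1808.

1808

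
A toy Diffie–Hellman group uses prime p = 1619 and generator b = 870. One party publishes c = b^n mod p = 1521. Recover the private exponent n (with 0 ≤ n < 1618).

614

Baby-step giant-step with m = ceil(sqrt(1618)) = 41.
Baby table (870^j mod 1619 for j=0..40):
  0:1  1:870  2:827  3:654  4:711  5:112  6:300  7:341
  8:393  9:301  10:1211  11:1220  12:955  13:303  14:1332  15:1255
  16:644  17:106  18:1556  19:236  20:1326  21:892  22:539  23:1039
  24:528  25:1183  26:1145  27:465  28:1419  29:852  30:1357  31:339
  32:272  33:266  34:1522  35:1417  36:731  37:1322  38:650  39:469
  40:42
Giant step factor: 870^(-41) ≡ 662 (mod 1619).
Scan 1521·662^i mod 1619 for i = 0, 1, …:
  i=0: 1521   i=1: 1503   i=2: 920   i=3: 296
  i=4: 53   i=5: 1087   i=6: 758   i=7: 1525
  i=8: 913   i=9: 519     …   i=13: 1487
  i=14: 42
Match at i=14, j=40: n = 14·41 + 40 = 614.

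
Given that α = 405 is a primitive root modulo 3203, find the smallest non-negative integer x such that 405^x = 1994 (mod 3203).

Baby-step giant-step with m = ceil(sqrt(3202)) = 57.
Baby table (405^j mod 3203 for j=0..56):
  0:1  1:405  2:672  3:3108  4:3164  5:220  6:2619  7:502
  8:1521  9:1029  10:355  11:2843  12:1538  13:1508  14:2170  15:1228
  16:875  17:2045  18:1851  19:153  20:1108  21:320  22:1480  23:439
  24:1630  25:332  26:3137  27:2097  28:490  29:3067  30:2574  31:1495
  32:108  33:2101  34:2110  35:2552  36:2194  37:1339  38:988  39:2968
  40:915  41:2230  42:3107  43:2759  44:2751  45:2714  46:541  47:1301
  48:1613  49:3056  50:1322  51:509  52:1153  53:2530  54:2893  55:2570
  56:3078
Giant step factor: 405^(-57) ≡ 2293 (mod 3203).
Scan 1994·2293^i mod 3203 for i = 0, 1, …:
  i=0: 1994   i=1: 1561   i=2: 1622   i=3: 563
  i=4: 150   i=5: 1229   i=6: 2660   i=7: 868
  i=8: 1261   i=9: 2367     …   i=26: 477
  i=27: 1538
Match at i=27, j=12: x = 27·57 + 12 = 1551.

1551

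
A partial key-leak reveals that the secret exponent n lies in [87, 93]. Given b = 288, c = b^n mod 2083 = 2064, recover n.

91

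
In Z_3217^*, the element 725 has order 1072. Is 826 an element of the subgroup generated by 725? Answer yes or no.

826 ∈ ⟨725⟩ iff 826^1072 ≡ 1 (mod 3217), since |⟨725⟩| = 1072.
826^1072 mod 3217 = 1.
Since 1 = 1, 826 lies in the subgroup.

yes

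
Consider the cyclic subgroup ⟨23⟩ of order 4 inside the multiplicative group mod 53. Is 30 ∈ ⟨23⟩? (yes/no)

⟨23⟩ has order 4; its elements mod 53 are {1, 23, 30, 52}.
30 is in this set.

yes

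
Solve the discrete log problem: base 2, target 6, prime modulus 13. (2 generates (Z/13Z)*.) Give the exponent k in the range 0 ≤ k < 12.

5

Successive powers of 2 modulo 13:
  2^0=1  2^1=2  2^2=4  2^3=8  2^4=3  2^5=6
So 2^5 ≡ 6 (mod 13), giving k = 5.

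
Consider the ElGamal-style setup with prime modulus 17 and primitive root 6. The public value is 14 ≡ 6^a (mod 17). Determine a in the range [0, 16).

7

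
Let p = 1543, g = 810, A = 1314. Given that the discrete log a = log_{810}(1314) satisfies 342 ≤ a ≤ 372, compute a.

Compute 810^342 mod 1543 = 203, then multiply by 810 repeatedly:
  810^342=203  810^343=872  810^344=1169  810^345=1031  810^346=347
  810^347=244  810^348=136  810^349=607  810^350=996  810^351=1314
Found 1314 at exponent 351.

351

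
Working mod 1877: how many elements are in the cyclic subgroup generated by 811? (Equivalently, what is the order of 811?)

The order of 811 must divide p − 1 = 1876 = 2^2 · 7 · 67.
Divisors: 1, 2, 4, 7, 14, 28, 67, 134, 268, 469, 938, 1876.
Check each in increasing order: 811^1 ≡ 811;  811^2 ≡ 771;  811^4 ≡ 1309;  811^7 ≡ 701;  811^14 ≡ 1504;  811^28 ≡ 231;  811^67 ≡ 665;  811^134 ≡ 1130;  811^268 ≡ 540;  811^469 ≡ 1.
Smallest exponent giving 1 is 469.

469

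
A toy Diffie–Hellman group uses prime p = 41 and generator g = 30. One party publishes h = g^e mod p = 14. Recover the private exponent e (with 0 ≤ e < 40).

Successive powers of 30 modulo 41:
  30^0=1  30^1=30  30^2=39  30^3=22  30^4=4  30^5=38
  30^6=33  30^7=6  30^8=16  30^9=29  30^10=9  30^11=24
  30^12=23  30^13=34  30^14=36  30^15=14
So 30^15 ≡ 14 (mod 41), giving e = 15.

15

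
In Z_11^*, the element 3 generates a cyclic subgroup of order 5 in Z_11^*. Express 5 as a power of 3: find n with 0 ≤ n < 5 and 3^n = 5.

Successive powers of 3 modulo 11:
  3^0=1  3^1=3  3^2=9  3^3=5
So 3^3 ≡ 5 (mod 11), giving n = 3.

3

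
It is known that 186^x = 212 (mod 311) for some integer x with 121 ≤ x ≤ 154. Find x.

126

Compute 186^121 mod 311 = 248, then multiply by 186 repeatedly:
  186^121=248  186^122=100  186^123=251  186^124=36  186^125=165
  186^126=212
Found 212 at exponent 126.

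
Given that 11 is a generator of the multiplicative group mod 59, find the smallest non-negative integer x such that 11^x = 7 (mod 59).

10

Successive powers of 11 modulo 59:
  11^0=1  11^1=11  11^2=3  11^3=33  11^4=9  11^5=40
  11^6=27  11^7=2  11^8=22  11^9=6  11^10=7
So 11^10 ≡ 7 (mod 59), giving x = 10.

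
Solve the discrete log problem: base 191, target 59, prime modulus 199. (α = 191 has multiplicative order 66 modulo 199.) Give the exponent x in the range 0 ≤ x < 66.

47

Baby-step giant-step with m = ceil(sqrt(66)) = 9.
Baby table (191^j mod 199 for j=0..8):
  0:1  1:191  2:64  3:85  4:116  5:67  6:61  7:109
  8:123
Giant step factor: 191^(-9) ≡ 181 (mod 199).
Scan 59·181^i mod 199 for i = 0, 1, …:
  i=0: 59   i=1: 132   i=2: 12   i=3: 182
  i=4: 107   i=5: 64
Match at i=5, j=2: x = 5·9 + 2 = 47.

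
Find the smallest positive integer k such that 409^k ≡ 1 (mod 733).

The order of 409 must divide p − 1 = 732 = 2^2 · 3 · 61.
Divisors: 1, 2, 3, 4, 6, 12, 61, 122, 183, 244, 366, 732.
Check each in increasing order: 409^1 ≡ 409;  409^2 ≡ 157;  409^3 ≡ 442;  409^4 ≡ 460;  409^6 ≡ 386;  409^12 ≡ 197;  409^61 ≡ 425;  409^122 ≡ 307;  409^183 ≡ 1.
Smallest exponent giving 1 is 183.

183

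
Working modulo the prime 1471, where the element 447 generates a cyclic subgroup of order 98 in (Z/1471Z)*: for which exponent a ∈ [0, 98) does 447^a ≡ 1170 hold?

Baby-step giant-step with m = ceil(sqrt(98)) = 10.
Baby table (447^j mod 1471 for j=0..9):
  0:1  1:447  2:1224  3:1387  4:698  5:154  6:1172  7:208
  8:303  9:109
Giant step factor: 447^(-10) ≡ 237 (mod 1471).
Scan 1170·237^i mod 1471 for i = 0, 1, …:
  i=0: 1170   i=1: 742   i=2: 805   i=3: 1026
  i=4: 447
Match at i=4, j=1: a = 4·10 + 1 = 41.

41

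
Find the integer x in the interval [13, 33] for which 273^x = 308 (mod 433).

21

Compute 273^13 mod 433 = 207, then multiply by 273 repeatedly:
  273^13=207  273^14=221  273^15=146  273^16=22  273^17=377
  273^18=300  273^19=63  273^20=312  273^21=308
Found 308 at exponent 21.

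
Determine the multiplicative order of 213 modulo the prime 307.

306

The order of 213 must divide p − 1 = 306 = 2 · 3^2 · 17.
Divisors: 1, 2, 3, 6, 9, 17, 18, 34, 51, 102, 153, 306.
Check each in increasing order: 213^1 ≡ 213;  213^2 ≡ 240;  213^3 ≡ 158;  213^6 ≡ 97;  213^9 ≡ 283;  213^17 ≡ 20;  213^18 ≡ 269;  213^34 ≡ 93;  213^51 ≡ 18;  213^102 ≡ 17;  213^153 ≡ 306;  213^306 ≡ 1.
Smallest exponent giving 1 is 306.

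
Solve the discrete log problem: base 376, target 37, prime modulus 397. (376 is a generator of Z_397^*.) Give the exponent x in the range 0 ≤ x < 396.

56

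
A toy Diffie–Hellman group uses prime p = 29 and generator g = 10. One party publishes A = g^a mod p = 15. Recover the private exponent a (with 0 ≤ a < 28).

17

Successive powers of 10 modulo 29:
  10^0=1  10^1=10  10^2=13  10^3=14  10^4=24  10^5=8
  10^6=22  10^7=17  10^8=25  10^9=18  10^10=6  10^11=2
  10^12=20  10^13=26  10^14=28  10^15=19  10^16=16  10^17=15
So 10^17 ≡ 15 (mod 29), giving a = 17.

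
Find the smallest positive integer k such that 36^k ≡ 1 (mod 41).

The order of 36 must divide p − 1 = 40 = 2^3 · 5.
Divisors: 1, 2, 4, 5, 8, 10, 20, 40.
Check each in increasing order: 36^1 ≡ 36;  36^2 ≡ 25;  36^4 ≡ 10;  36^5 ≡ 32;  36^8 ≡ 18;  36^10 ≡ 40;  36^20 ≡ 1.
Smallest exponent giving 1 is 20.

20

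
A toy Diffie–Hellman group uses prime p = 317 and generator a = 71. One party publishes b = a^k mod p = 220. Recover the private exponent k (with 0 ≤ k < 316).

Baby-step giant-step with m = ceil(sqrt(316)) = 18.
Baby table (71^j mod 317 for j=0..17):
  0:1  1:71  2:286  3:18  4:10  5:76  6:7  7:180
  8:100  9:126  10:70  11:215  12:49  13:309  14:66  15:248
  16:173  17:237
Giant step factor: 71^(-18) ≡ 61 (mod 317).
Scan 220·61^i mod 317 for i = 0, 1, …:
  i=0: 220   i=1: 106   i=2: 126
Match at i=2, j=9: k = 2·18 + 9 = 45.

45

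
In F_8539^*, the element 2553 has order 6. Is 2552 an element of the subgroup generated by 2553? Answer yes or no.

yes

⟨2553⟩ has order 6; its elements mod 8539 are {1, 2552, 2553, 5986, 5987, 8538}.
2552 is in this set.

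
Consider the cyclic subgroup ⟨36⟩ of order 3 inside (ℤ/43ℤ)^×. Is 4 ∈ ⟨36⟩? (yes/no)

4 ∈ ⟨36⟩ iff 4^3 ≡ 1 (mod 43), since |⟨36⟩| = 3.
4^3 mod 43 = 21.
Since 21 ≠ 1, 4 does not lie in the subgroup.

no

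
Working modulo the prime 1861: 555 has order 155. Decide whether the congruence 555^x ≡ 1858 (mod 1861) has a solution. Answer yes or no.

yes

1858 ∈ ⟨555⟩ iff 1858^155 ≡ 1 (mod 1861), since |⟨555⟩| = 155.
1858^155 mod 1861 = 1.
Since 1 = 1, 1858 lies in the subgroup.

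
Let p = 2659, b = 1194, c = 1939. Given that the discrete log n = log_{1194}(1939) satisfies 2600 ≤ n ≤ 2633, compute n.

Compute 1194^2600 mod 2659 = 1480, then multiply by 1194 repeatedly:
  1194^2600=1480  1194^2601=1544  1194^2602=849  1194^2603=627  1194^2604=1459
  1194^2605=401  1194^2606=174  1194^2607=354  1194^2608=2554  1194^2609=2262
  1194^2610=1943  1194^2611=1294  1194^2612=157  1194^2613=1328  1194^2614=868
  1194^2615=2041  1194^2616=1310  1194^2617=648  1194^2618=2602  1194^2619=1076
  1194^2620=447  1194^2621=1918  1194^2622=693  1194^2623=493  1194^2624=1003
  1194^2625=1032  1194^2626=1091  1194^2627=2403  1194^2628=121  1194^2629=888
  1194^2630=1990  1194^2631=1573  1194^2632=908  1194^2633=1939
Found 1939 at exponent 2633.

2633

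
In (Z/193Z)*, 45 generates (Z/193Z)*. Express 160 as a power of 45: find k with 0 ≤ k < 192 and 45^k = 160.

51

Baby-step giant-step with m = ceil(sqrt(192)) = 14.
Baby table (45^j mod 193 for j=0..13):
  0:1  1:45  2:95  3:29  4:147  5:53  6:69  7:17
  8:186  9:71  10:107  11:183  12:129  13:15
Giant step factor: 45^(-14) ≡ 191 (mod 193).
Scan 160·191^i mod 193 for i = 0, 1, …:
  i=0: 160   i=1: 66   i=2: 61   i=3: 71
Match at i=3, j=9: k = 3·14 + 9 = 51.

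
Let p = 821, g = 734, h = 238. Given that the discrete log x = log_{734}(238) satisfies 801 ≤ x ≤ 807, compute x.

802

Compute 734^801 mod 821 = 186, then multiply by 734 repeatedly:
  734^801=186  734^802=238
Found 238 at exponent 802.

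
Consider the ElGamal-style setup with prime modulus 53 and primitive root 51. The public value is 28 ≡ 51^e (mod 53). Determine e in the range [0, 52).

16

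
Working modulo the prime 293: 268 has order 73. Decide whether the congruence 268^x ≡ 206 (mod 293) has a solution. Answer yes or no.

206 ∈ ⟨268⟩ iff 206^73 ≡ 1 (mod 293), since |⟨268⟩| = 73.
206^73 mod 293 = 1.
Since 1 = 1, 206 lies in the subgroup.

yes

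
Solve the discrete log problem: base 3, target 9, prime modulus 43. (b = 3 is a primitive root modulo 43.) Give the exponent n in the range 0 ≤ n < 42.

Successive powers of 3 modulo 43:
  3^0=1  3^1=3  3^2=9
So 3^2 ≡ 9 (mod 43), giving n = 2.

2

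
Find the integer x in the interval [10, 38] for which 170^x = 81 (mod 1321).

24

Compute 170^10 mod 1321 = 367, then multiply by 170 repeatedly:
  170^10=367  170^11=303  170^12=1312  170^13=1112  170^14=137
  170^15=833  170^16=263  170^17=1117  170^18=987  170^19=23
  170^20=1268  170^21=237  170^22=660  170^23=1236  170^24=81
Found 81 at exponent 24.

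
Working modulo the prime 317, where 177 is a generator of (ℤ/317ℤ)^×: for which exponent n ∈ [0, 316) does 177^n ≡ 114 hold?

Baby-step giant-step with m = ceil(sqrt(316)) = 18.
Baby table (177^j mod 317 for j=0..17):
  0:1  1:177  2:263  3:269  4:63  5:56  6:85  7:146
  8:165  9:41  10:283  11:5  12:251  13:47  14:77  15:315
  16:280  17:108
Giant step factor: 177^(-18) ≡ 142 (mod 317).
Scan 114·142^i mod 317 for i = 0, 1, …:
  i=0: 114   i=1: 21   i=2: 129   i=3: 249
  i=4: 171   i=5: 190   i=6: 35   i=7: 215
  i=8: 98   i=9: 285   i=10: 211   i=11: 164
  i=12: 147   i=13: 269
Match at i=13, j=3: n = 13·18 + 3 = 237.

237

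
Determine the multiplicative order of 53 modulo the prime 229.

The order of 53 must divide p − 1 = 228 = 2^2 · 3 · 19.
Divisors: 1, 2, 3, 4, 6, 12, 19, 38, 57, 76, 114, 228.
Check each in increasing order: 53^1 ≡ 53;  53^2 ≡ 61;  53^3 ≡ 27;  53^4 ≡ 57;  53^6 ≡ 42;  53^12 ≡ 161;  53^19 ≡ 1.
Smallest exponent giving 1 is 19.

19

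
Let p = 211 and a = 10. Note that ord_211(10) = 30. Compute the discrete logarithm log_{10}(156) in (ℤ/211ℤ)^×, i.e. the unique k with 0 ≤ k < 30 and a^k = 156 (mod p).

3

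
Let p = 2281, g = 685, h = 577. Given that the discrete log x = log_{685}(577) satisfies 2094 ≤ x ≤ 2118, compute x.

2106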